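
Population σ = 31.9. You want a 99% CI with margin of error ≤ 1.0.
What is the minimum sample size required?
n ≥ 6753

For margin E ≤ 1.0:
n ≥ (z* · σ / E)²
n ≥ (2.576 · 31.9 / 1.0)²
n ≥ 6752.63

Minimum n = 6753 (rounding up)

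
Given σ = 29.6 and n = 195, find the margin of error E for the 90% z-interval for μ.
Margin of error = 3.49

Margin of error = z* · σ/√n
= 1.645 · 29.6/√195
= 1.645 · 29.6/13.9642
= 3.49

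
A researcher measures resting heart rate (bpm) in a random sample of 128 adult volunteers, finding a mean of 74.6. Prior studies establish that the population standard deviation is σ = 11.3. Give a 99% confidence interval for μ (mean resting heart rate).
(72.03, 77.17)

z-interval (σ known):
z* = 2.576 for 99% confidence

Margin of error = z* · σ/√n = 2.576 · 11.3/√128 = 2.57

CI: (74.6 - 2.57, 74.6 + 2.57) = (72.03, 77.17)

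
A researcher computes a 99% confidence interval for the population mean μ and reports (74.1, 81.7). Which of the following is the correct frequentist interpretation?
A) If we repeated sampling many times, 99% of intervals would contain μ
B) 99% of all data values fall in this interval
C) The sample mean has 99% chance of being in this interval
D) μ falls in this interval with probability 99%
A

A) Correct — this is the frequentist long-run coverage interpretation.
B) Wrong — a CI is about the parameter μ, not individual data values.
C) Wrong — x̄ is observed and sits in the interval by construction.
D) Wrong — μ is fixed; the randomness lives in the interval, not in μ.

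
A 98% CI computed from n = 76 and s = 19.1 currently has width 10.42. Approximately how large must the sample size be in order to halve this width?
n ≈ 304

CI width ∝ 1/√n
To reduce width by factor 2, need √n to grow by 2 → need 2² = 4 times as many samples.

Current: n = 76, width = 10.42
New: n = 304, width ≈ 5.12

Width reduced by factor of 10.42/5.12 = 2.04.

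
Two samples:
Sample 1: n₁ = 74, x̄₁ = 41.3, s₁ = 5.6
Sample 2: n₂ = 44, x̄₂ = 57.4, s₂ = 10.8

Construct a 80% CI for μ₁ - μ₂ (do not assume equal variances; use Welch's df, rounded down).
(-18.37, -13.83)

Difference: x̄₁ - x̄₂ = -16.10
SE = √(s₁²/n₁ + s₂²/n₂) = √(5.6²/74 + 10.8²/44) = 1.7535
df = 56.99 → 56 (Welch–Satterthwaite, rounded down)
t* = 1.297

CI: -16.10 ± 1.297 · 1.7535 = -16.10 ± 2.27 = (-18.37, -13.83)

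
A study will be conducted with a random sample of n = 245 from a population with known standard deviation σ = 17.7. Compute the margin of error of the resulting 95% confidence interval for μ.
Margin of error = 2.22

Margin of error = z* · σ/√n
= 1.960 · 17.7/√245
= 1.960 · 17.7/15.6525
= 2.22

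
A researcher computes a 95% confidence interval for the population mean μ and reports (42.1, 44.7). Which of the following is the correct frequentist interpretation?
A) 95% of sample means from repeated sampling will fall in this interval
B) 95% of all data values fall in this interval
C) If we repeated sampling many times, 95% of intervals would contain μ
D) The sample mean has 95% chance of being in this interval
C

A) Wrong — coverage applies to intervals containing μ, not to future x̄ values.
B) Wrong — a CI is about the parameter μ, not individual data values.
C) Correct — this is the frequentist long-run coverage interpretation.
D) Wrong — x̄ is observed and sits in the interval by construction.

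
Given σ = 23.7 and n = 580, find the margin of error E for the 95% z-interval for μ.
Margin of error = 1.93

Margin of error = z* · σ/√n
= 1.960 · 23.7/√580
= 1.960 · 23.7/24.0832
= 1.93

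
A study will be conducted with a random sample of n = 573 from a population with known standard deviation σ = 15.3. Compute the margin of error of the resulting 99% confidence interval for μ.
Margin of error = 1.65

Margin of error = z* · σ/√n
= 2.576 · 15.3/√573
= 2.576 · 15.3/23.9374
= 1.65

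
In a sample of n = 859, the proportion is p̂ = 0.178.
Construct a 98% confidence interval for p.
(0.148, 0.208)

Proportion CI:
SE = √(p̂(1-p̂)/n) = √(0.178 · 0.822 / 859) = 0.01305

z* = 2.326
Margin = z* · SE = 2.326 · 0.01305 = 0.0304

CI: 0.178 ± 0.0304 = (0.148, 0.208)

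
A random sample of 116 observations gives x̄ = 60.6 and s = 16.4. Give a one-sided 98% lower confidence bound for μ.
μ ≥ 57.44

Lower bound (one-sided):
t* = 2.077 (one-sided for 98%)
Lower bound = x̄ - t* · s/√n = 60.6 - 2.077 · 16.4/√116 = 57.44

We are 98% confident that μ ≥ 57.44.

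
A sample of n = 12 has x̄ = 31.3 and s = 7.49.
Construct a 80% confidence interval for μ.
(28.35, 34.25)

t-interval (σ unknown):
df = n - 1 = 11
t* = 1.363 for 80% confidence

Margin of error = t* · s/√n = 1.363 · 7.49/√12 = 2.95

CI: (28.35, 34.25)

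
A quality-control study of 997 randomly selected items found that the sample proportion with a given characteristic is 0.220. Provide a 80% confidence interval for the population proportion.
(0.203, 0.237)

Proportion CI:
SE = √(p̂(1-p̂)/n) = √(0.220 · 0.780 / 997) = 0.01312

z* = 1.282
Margin = z* · SE = 1.282 · 0.01312 = 0.0168

CI: 0.220 ± 0.0168 = (0.203, 0.237)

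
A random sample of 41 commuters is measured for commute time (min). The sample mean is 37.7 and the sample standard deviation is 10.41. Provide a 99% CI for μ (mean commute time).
(33.30, 42.10)

t-interval (σ unknown):
df = n - 1 = 40
t* = 2.704 for 99% confidence

Margin of error = t* · s/√n = 2.704 · 10.41/√41 = 4.40

CI: (33.30, 42.10)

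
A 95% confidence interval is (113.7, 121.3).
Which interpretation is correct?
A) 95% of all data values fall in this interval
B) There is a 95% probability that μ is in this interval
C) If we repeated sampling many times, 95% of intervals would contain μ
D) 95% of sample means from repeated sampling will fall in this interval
C

A) Wrong — a CI is about the parameter μ, not individual data values.
B) Wrong — μ is fixed; the randomness lives in the interval, not in μ.
C) Correct — this is the frequentist long-run coverage interpretation.
D) Wrong — coverage applies to intervals containing μ, not to future x̄ values.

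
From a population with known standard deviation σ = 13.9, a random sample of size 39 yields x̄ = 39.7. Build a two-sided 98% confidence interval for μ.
(34.52, 44.88)

z-interval (σ known):
z* = 2.326 for 98% confidence

Margin of error = z* · σ/√n = 2.326 · 13.9/√39 = 5.18

CI: (39.7 - 5.18, 39.7 + 5.18) = (34.52, 44.88)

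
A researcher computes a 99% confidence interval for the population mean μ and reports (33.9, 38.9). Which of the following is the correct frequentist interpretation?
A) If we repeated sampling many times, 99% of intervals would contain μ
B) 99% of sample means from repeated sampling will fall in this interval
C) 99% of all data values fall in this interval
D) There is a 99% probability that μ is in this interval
A

A) Correct — this is the frequentist long-run coverage interpretation.
B) Wrong — coverage applies to intervals containing μ, not to future x̄ values.
C) Wrong — a CI is about the parameter μ, not individual data values.
D) Wrong — μ is fixed; the randomness lives in the interval, not in μ.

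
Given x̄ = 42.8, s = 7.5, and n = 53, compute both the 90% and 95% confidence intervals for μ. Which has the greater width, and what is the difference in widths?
95% CI is wider by 0.69

df = 52
90% CI: t* = 1.675, (41.07, 44.53), width = 2 · t* · s/√n = 3.45
95% CI: t* = 2.007, (40.73, 44.87), width = 2 · t* · s/√n = 4.14

The 95% CI is wider by 4.14 - 3.45 = 0.69.
Higher confidence requires a wider interval.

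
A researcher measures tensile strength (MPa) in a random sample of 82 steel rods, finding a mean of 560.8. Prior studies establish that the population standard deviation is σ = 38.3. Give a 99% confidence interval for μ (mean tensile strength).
(549.90, 571.70)

z-interval (σ known):
z* = 2.576 for 99% confidence

Margin of error = z* · σ/√n = 2.576 · 38.3/√82 = 10.90

CI: (560.8 - 10.90, 560.8 + 10.90) = (549.90, 571.70)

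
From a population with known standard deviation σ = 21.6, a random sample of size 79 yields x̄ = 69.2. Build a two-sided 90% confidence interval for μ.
(65.20, 73.20)

z-interval (σ known):
z* = 1.645 for 90% confidence

Margin of error = z* · σ/√n = 1.645 · 21.6/√79 = 4.00

CI: (69.2 - 4.00, 69.2 + 4.00) = (65.20, 73.20)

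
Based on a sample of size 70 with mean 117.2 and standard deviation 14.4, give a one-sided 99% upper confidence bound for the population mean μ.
μ ≤ 121.30

Upper bound (one-sided):
t* = 2.382 (one-sided for 99%)
Upper bound = x̄ + t* · s/√n = 117.2 + 2.382 · 14.4/√70 = 121.30

We are 99% confident that μ ≤ 121.30.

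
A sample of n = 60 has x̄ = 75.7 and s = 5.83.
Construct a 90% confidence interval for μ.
(74.44, 76.96)

t-interval (σ unknown):
df = n - 1 = 59
t* = 1.671 for 90% confidence

Margin of error = t* · s/√n = 1.671 · 5.83/√60 = 1.26

CI: (74.44, 76.96)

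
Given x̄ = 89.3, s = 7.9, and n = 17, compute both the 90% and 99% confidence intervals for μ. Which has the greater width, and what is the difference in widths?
99% CI is wider by 4.50

df = 16
90% CI: t* = 1.746, (85.95, 92.65), width = 2 · t* · s/√n = 6.69
99% CI: t* = 2.921, (83.70, 94.90), width = 2 · t* · s/√n = 11.19

The 99% CI is wider by 11.19 - 6.69 = 4.50.
Higher confidence requires a wider interval.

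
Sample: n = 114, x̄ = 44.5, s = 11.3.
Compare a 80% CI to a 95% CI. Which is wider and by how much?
95% CI is wider by 1.46

df = 113
80% CI: t* = 1.289, (43.14, 45.86), width = 2 · t* · s/√n = 2.73
95% CI: t* = 1.981, (42.40, 46.60), width = 2 · t* · s/√n = 4.19

The 95% CI is wider by 4.19 - 2.73 = 1.46.
Higher confidence requires a wider interval.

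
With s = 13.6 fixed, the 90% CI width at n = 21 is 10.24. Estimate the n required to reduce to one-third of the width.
n ≈ 189

CI width ∝ 1/√n
To reduce width by factor 3, need √n to grow by 3 → need 3² = 9 times as many samples.

Current: n = 21, width = 10.24
New: n = 189, width ≈ 3.27

Width reduced by factor of 10.24/3.27 = 3.13.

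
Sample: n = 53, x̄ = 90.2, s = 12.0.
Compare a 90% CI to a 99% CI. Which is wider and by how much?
99% CI is wider by 3.30

df = 52
90% CI: t* = 1.675, (87.44, 92.96), width = 2 · t* · s/√n = 5.52
99% CI: t* = 2.674, (85.79, 94.61), width = 2 · t* · s/√n = 8.82

The 99% CI is wider by 8.82 - 5.52 = 3.30.
Higher confidence requires a wider interval.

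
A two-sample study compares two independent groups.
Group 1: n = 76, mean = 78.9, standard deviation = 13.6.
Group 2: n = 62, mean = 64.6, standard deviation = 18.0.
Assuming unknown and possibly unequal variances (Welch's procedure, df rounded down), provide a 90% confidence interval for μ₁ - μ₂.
(9.71, 18.89)

Difference: x̄₁ - x̄₂ = 14.30
SE = √(s₁²/n₁ + s₂²/n₂) = √(13.6²/76 + 18.0²/62) = 2.7676
df = 111.40 → 111 (Welch–Satterthwaite, rounded down)
t* = 1.659

CI: 14.30 ± 1.659 · 2.7676 = 14.30 ± 4.59 = (9.71, 18.89)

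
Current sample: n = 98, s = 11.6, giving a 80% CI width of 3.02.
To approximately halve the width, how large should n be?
n ≈ 392

CI width ∝ 1/√n
To reduce width by factor 2, need √n to grow by 2 → need 2² = 4 times as many samples.

Current: n = 98, width = 3.02
New: n = 392, width ≈ 1.50

Width reduced by factor of 3.02/1.50 = 2.01.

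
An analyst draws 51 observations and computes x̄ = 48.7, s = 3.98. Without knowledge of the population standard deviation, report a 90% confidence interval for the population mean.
(47.77, 49.63)

t-interval (σ unknown):
df = n - 1 = 50
t* = 1.676 for 90% confidence

Margin of error = t* · s/√n = 1.676 · 3.98/√51 = 0.93

CI: (47.77, 49.63)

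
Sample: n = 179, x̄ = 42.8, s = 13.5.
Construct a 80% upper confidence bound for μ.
μ ≤ 43.65

Upper bound (one-sided):
t* = 0.844 (one-sided for 80%)
Upper bound = x̄ + t* · s/√n = 42.8 + 0.844 · 13.5/√179 = 43.65

We are 80% confident that μ ≤ 43.65.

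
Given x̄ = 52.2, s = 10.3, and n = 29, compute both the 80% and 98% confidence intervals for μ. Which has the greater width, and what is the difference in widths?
98% CI is wider by 4.42

df = 28
80% CI: t* = 1.313, (49.69, 54.71), width = 2 · t* · s/√n = 5.02
98% CI: t* = 2.467, (47.48, 56.92), width = 2 · t* · s/√n = 9.44

The 98% CI is wider by 9.44 - 5.02 = 4.42.
Higher confidence requires a wider interval.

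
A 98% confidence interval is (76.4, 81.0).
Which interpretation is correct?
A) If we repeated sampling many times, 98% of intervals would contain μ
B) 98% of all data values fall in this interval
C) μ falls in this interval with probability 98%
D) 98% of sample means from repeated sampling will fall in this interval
A

A) Correct — this is the frequentist long-run coverage interpretation.
B) Wrong — a CI is about the parameter μ, not individual data values.
C) Wrong — μ is fixed; the randomness lives in the interval, not in μ.
D) Wrong — coverage applies to intervals containing μ, not to future x̄ values.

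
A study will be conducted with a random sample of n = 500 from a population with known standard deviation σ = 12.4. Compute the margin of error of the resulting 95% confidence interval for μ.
Margin of error = 1.09

Margin of error = z* · σ/√n
= 1.960 · 12.4/√500
= 1.960 · 12.4/22.3607
= 1.09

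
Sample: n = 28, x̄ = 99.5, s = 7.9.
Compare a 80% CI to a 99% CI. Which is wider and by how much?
99% CI is wider by 4.35

df = 27
80% CI: t* = 1.314, (97.54, 101.46), width = 2 · t* · s/√n = 3.92
99% CI: t* = 2.771, (95.36, 103.64), width = 2 · t* · s/√n = 8.27

The 99% CI is wider by 8.27 - 3.92 = 4.35.
Higher confidence requires a wider interval.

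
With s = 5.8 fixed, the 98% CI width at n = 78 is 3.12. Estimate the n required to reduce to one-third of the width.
n ≈ 702

CI width ∝ 1/√n
To reduce width by factor 3, need √n to grow by 3 → need 3² = 9 times as many samples.

Current: n = 78, width = 3.12
New: n = 702, width ≈ 1.02

Width reduced by factor of 3.12/1.02 = 3.06.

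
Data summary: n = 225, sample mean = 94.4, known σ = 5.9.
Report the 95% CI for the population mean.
(93.63, 95.17)

z-interval (σ known):
z* = 1.960 for 95% confidence

Margin of error = z* · σ/√n = 1.960 · 5.9/√225 = 0.77

CI: (94.4 - 0.77, 94.4 + 0.77) = (93.63, 95.17)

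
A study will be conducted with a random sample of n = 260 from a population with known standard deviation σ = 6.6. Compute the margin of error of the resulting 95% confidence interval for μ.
Margin of error = 0.80

Margin of error = z* · σ/√n
= 1.960 · 6.6/√260
= 1.960 · 6.6/16.1245
= 0.80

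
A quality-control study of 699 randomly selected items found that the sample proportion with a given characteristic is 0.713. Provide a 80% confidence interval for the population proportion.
(0.691, 0.735)

Proportion CI:
SE = √(p̂(1-p̂)/n) = √(0.713 · 0.287 / 699) = 0.01711

z* = 1.282
Margin = z* · SE = 1.282 · 0.01711 = 0.0219

CI: 0.713 ± 0.0219 = (0.691, 0.735)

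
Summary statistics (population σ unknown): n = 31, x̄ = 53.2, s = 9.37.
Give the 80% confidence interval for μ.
(51.00, 55.40)

t-interval (σ unknown):
df = n - 1 = 30
t* = 1.310 for 80% confidence

Margin of error = t* · s/√n = 1.310 · 9.37/√31 = 2.20

CI: (51.00, 55.40)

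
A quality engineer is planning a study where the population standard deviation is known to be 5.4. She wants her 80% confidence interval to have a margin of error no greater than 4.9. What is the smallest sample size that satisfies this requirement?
n ≥ 2

For margin E ≤ 4.9:
n ≥ (z* · σ / E)²
n ≥ (1.282 · 5.4 / 4.9)²
n ≥ 2.00

Minimum n = 2 (rounding up)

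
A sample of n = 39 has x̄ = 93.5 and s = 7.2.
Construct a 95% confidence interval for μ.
(91.17, 95.83)

t-interval (σ unknown):
df = n - 1 = 38
t* = 2.024 for 95% confidence

Margin of error = t* · s/√n = 2.024 · 7.2/√39 = 2.33

CI: (91.17, 95.83)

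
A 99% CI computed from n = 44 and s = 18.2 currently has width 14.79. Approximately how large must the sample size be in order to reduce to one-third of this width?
n ≈ 396

CI width ∝ 1/√n
To reduce width by factor 3, need √n to grow by 3 → need 3² = 9 times as many samples.

Current: n = 44, width = 14.79
New: n = 396, width ≈ 4.73

Width reduced by factor of 14.79/4.73 = 3.13.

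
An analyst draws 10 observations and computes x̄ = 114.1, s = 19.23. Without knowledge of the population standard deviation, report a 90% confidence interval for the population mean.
(102.95, 125.25)

t-interval (σ unknown):
df = n - 1 = 9
t* = 1.833 for 90% confidence

Margin of error = t* · s/√n = 1.833 · 19.23/√10 = 11.15

CI: (102.95, 125.25)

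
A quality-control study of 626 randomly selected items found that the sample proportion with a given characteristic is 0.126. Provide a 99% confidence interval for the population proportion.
(0.092, 0.160)

Proportion CI:
SE = √(p̂(1-p̂)/n) = √(0.126 · 0.874 / 626) = 0.01326

z* = 2.576
Margin = z* · SE = 2.576 · 0.01326 = 0.0342

CI: 0.126 ± 0.0342 = (0.092, 0.160)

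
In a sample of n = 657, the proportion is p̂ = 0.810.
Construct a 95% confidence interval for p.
(0.780, 0.840)

Proportion CI:
SE = √(p̂(1-p̂)/n) = √(0.810 · 0.190 / 657) = 0.01531

z* = 1.960
Margin = z* · SE = 1.960 · 0.01531 = 0.0300

CI: 0.810 ± 0.0300 = (0.780, 0.840)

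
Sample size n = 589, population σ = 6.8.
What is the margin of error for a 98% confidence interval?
Margin of error = 0.65

Margin of error = z* · σ/√n
= 2.326 · 6.8/√589
= 2.326 · 6.8/24.2693
= 0.65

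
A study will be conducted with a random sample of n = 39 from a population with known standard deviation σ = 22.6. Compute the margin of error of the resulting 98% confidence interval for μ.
Margin of error = 8.42

Margin of error = z* · σ/√n
= 2.326 · 22.6/√39
= 2.326 · 22.6/6.2450
= 8.42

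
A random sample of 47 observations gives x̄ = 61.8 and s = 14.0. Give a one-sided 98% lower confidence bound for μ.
μ ≥ 57.48

Lower bound (one-sided):
t* = 2.114 (one-sided for 98%)
Lower bound = x̄ - t* · s/√n = 61.8 - 2.114 · 14.0/√47 = 57.48

We are 98% confident that μ ≥ 57.48.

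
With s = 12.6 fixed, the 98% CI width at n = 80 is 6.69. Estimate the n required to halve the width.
n ≈ 320

CI width ∝ 1/√n
To reduce width by factor 2, need √n to grow by 2 → need 2² = 4 times as many samples.

Current: n = 80, width = 6.69
New: n = 320, width ≈ 3.29

Width reduced by factor of 6.69/3.29 = 2.03.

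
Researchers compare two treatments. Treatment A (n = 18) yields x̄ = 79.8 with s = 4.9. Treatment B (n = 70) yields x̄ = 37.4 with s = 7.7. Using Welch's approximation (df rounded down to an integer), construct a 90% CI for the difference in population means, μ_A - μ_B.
(39.91, 44.89)

Difference: x̄₁ - x̄₂ = 42.40
SE = √(s₁²/n₁ + s₂²/n₂) = √(4.9²/18 + 7.7²/70) = 1.4768
df = 41.34 → 41 (Welch–Satterthwaite, rounded down)
t* = 1.683

CI: 42.40 ± 1.683 · 1.4768 = 42.40 ± 2.49 = (39.91, 44.89)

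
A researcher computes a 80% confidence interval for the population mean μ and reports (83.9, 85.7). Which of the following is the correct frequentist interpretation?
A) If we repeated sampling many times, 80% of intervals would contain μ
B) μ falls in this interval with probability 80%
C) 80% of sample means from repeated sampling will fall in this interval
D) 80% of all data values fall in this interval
A

A) Correct — this is the frequentist long-run coverage interpretation.
B) Wrong — μ is fixed; the randomness lives in the interval, not in μ.
C) Wrong — coverage applies to intervals containing μ, not to future x̄ values.
D) Wrong — a CI is about the parameter μ, not individual data values.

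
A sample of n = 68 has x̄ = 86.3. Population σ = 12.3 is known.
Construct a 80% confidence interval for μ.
(84.39, 88.21)

z-interval (σ known):
z* = 1.282 for 80% confidence

Margin of error = z* · σ/√n = 1.282 · 12.3/√68 = 1.91

CI: (86.3 - 1.91, 86.3 + 1.91) = (84.39, 88.21)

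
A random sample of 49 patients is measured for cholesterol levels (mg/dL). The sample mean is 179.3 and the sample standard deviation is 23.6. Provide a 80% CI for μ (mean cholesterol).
(174.92, 183.68)

t-interval (σ unknown):
df = n - 1 = 48
t* = 1.299 for 80% confidence

Margin of error = t* · s/√n = 1.299 · 23.6/√49 = 4.38

CI: (174.92, 183.68)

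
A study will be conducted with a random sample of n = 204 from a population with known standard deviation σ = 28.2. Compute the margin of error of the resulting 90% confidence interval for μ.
Margin of error = 3.25

Margin of error = z* · σ/√n
= 1.645 · 28.2/√204
= 1.645 · 28.2/14.2829
= 3.25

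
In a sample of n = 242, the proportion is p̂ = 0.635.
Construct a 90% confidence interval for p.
(0.584, 0.686)

Proportion CI:
SE = √(p̂(1-p̂)/n) = √(0.635 · 0.365 / 242) = 0.03095

z* = 1.645
Margin = z* · SE = 1.645 · 0.03095 = 0.0509

CI: 0.635 ± 0.0509 = (0.584, 0.686)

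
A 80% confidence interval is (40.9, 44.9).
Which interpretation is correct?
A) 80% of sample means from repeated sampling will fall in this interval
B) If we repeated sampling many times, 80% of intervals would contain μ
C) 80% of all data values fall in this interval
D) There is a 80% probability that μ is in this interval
B

A) Wrong — coverage applies to intervals containing μ, not to future x̄ values.
B) Correct — this is the frequentist long-run coverage interpretation.
C) Wrong — a CI is about the parameter μ, not individual data values.
D) Wrong — μ is fixed; the randomness lives in the interval, not in μ.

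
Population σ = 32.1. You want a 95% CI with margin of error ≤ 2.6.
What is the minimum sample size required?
n ≥ 586

For margin E ≤ 2.6:
n ≥ (z* · σ / E)²
n ≥ (1.960 · 32.1 / 2.6)²
n ≥ 585.57

Minimum n = 586 (rounding up)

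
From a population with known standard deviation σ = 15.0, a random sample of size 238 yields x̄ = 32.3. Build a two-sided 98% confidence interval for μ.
(30.04, 34.56)

z-interval (σ known):
z* = 2.326 for 98% confidence

Margin of error = z* · σ/√n = 2.326 · 15.0/√238 = 2.26

CI: (32.3 - 2.26, 32.3 + 2.26) = (30.04, 34.56)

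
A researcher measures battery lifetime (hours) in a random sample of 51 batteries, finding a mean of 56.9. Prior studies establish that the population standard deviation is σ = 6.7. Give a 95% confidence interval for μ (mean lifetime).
(55.06, 58.74)

z-interval (σ known):
z* = 1.960 for 95% confidence

Margin of error = z* · σ/√n = 1.960 · 6.7/√51 = 1.84

CI: (56.9 - 1.84, 56.9 + 1.84) = (55.06, 58.74)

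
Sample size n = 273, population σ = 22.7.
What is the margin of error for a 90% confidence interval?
Margin of error = 2.26

Margin of error = z* · σ/√n
= 1.645 · 22.7/√273
= 1.645 · 22.7/16.5227
= 2.26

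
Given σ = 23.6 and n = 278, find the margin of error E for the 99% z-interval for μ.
Margin of error = 3.65

Margin of error = z* · σ/√n
= 2.576 · 23.6/√278
= 2.576 · 23.6/16.6733
= 3.65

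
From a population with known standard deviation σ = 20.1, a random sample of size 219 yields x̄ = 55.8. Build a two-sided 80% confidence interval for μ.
(54.06, 57.54)

z-interval (σ known):
z* = 1.282 for 80% confidence

Margin of error = z* · σ/√n = 1.282 · 20.1/√219 = 1.74

CI: (55.8 - 1.74, 55.8 + 1.74) = (54.06, 57.54)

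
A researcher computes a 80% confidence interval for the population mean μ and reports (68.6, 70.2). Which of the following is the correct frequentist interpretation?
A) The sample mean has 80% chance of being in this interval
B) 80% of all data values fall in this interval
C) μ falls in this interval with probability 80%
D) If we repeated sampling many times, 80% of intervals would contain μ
D

A) Wrong — x̄ is observed and sits in the interval by construction.
B) Wrong — a CI is about the parameter μ, not individual data values.
C) Wrong — μ is fixed; the randomness lives in the interval, not in μ.
D) Correct — this is the frequentist long-run coverage interpretation.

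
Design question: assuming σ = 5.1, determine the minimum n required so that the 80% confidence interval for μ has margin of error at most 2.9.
n ≥ 6

For margin E ≤ 2.9:
n ≥ (z* · σ / E)²
n ≥ (1.282 · 5.1 / 2.9)²
n ≥ 5.08

Minimum n = 6 (rounding up)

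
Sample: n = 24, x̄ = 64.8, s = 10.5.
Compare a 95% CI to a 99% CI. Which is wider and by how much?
99% CI is wider by 3.16

df = 23
95% CI: t* = 2.069, (60.37, 69.23), width = 2 · t* · s/√n = 8.87
99% CI: t* = 2.807, (58.78, 70.82), width = 2 · t* · s/√n = 12.03

The 99% CI is wider by 12.03 - 8.87 = 3.16.
Higher confidence requires a wider interval.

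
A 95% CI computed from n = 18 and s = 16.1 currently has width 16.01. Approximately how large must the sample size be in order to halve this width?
n ≈ 72

CI width ∝ 1/√n
To reduce width by factor 2, need √n to grow by 2 → need 2² = 4 times as many samples.

Current: n = 18, width = 16.01
New: n = 72, width ≈ 7.57

Width reduced by factor of 16.01/7.57 = 2.11.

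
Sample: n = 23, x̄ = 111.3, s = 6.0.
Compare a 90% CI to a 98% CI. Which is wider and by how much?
98% CI is wider by 1.98

df = 22
90% CI: t* = 1.717, (109.15, 113.45), width = 2 · t* · s/√n = 4.30
98% CI: t* = 2.508, (108.16, 114.44), width = 2 · t* · s/√n = 6.28

The 98% CI is wider by 6.28 - 4.30 = 1.98.
Higher confidence requires a wider interval.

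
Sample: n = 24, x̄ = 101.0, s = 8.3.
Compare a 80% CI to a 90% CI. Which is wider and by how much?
90% CI is wider by 1.34

df = 23
80% CI: t* = 1.319, (98.77, 103.23), width = 2 · t* · s/√n = 4.47
90% CI: t* = 1.714, (98.10, 103.90), width = 2 · t* · s/√n = 5.81

The 90% CI is wider by 5.81 - 4.47 = 1.34.
Higher confidence requires a wider interval.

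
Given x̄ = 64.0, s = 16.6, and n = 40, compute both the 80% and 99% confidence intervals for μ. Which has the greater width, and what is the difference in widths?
99% CI is wider by 7.37

df = 39
80% CI: t* = 1.304, (60.58, 67.42), width = 2 · t* · s/√n = 6.85
99% CI: t* = 2.708, (56.89, 71.11), width = 2 · t* · s/√n = 14.22

The 99% CI is wider by 14.22 - 6.85 = 7.37.
Higher confidence requires a wider interval.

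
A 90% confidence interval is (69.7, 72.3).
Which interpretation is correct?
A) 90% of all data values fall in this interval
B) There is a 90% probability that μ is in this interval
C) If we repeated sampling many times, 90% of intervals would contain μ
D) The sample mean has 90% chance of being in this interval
C

A) Wrong — a CI is about the parameter μ, not individual data values.
B) Wrong — μ is fixed; the randomness lives in the interval, not in μ.
C) Correct — this is the frequentist long-run coverage interpretation.
D) Wrong — x̄ is observed and sits in the interval by construction.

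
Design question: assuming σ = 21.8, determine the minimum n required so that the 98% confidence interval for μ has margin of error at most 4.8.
n ≥ 112

For margin E ≤ 4.8:
n ≥ (z* · σ / E)²
n ≥ (2.326 · 21.8 / 4.8)²
n ≥ 111.60

Minimum n = 112 (rounding up)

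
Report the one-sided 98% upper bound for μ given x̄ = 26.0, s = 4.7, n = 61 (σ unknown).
μ ≤ 27.26

Upper bound (one-sided):
t* = 2.099 (one-sided for 98%)
Upper bound = x̄ + t* · s/√n = 26.0 + 2.099 · 4.7/√61 = 27.26

We are 98% confident that μ ≤ 27.26.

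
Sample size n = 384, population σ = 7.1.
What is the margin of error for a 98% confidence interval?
Margin of error = 0.84

Margin of error = z* · σ/√n
= 2.326 · 7.1/√384
= 2.326 · 7.1/19.5959
= 0.84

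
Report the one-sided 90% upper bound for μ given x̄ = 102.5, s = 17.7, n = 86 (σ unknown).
μ ≤ 104.97

Upper bound (one-sided):
t* = 1.292 (one-sided for 90%)
Upper bound = x̄ + t* · s/√n = 102.5 + 1.292 · 17.7/√86 = 104.97

We are 90% confident that μ ≤ 104.97.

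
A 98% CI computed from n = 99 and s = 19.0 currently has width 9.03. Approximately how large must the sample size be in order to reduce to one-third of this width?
n ≈ 891

CI width ∝ 1/√n
To reduce width by factor 3, need √n to grow by 3 → need 3² = 9 times as many samples.

Current: n = 99, width = 9.03
New: n = 891, width ≈ 2.97

Width reduced by factor of 9.03/2.97 = 3.04.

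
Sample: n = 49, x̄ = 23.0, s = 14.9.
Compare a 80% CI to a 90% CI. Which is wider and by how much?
90% CI is wider by 1.61

df = 48
80% CI: t* = 1.299, (20.23, 25.77), width = 2 · t* · s/√n = 5.53
90% CI: t* = 1.677, (19.43, 26.57), width = 2 · t* · s/√n = 7.14

The 90% CI is wider by 7.14 - 5.53 = 1.61.
Higher confidence requires a wider interval.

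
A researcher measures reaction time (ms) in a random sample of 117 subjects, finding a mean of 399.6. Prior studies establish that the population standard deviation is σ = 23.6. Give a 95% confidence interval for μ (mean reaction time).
(395.32, 403.88)

z-interval (σ known):
z* = 1.960 for 95% confidence

Margin of error = z* · σ/√n = 1.960 · 23.6/√117 = 4.28

CI: (399.6 - 4.28, 399.6 + 4.28) = (395.32, 403.88)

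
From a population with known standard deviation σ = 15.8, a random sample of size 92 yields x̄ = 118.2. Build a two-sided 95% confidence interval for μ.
(114.97, 121.43)

z-interval (σ known):
z* = 1.960 for 95% confidence

Margin of error = z* · σ/√n = 1.960 · 15.8/√92 = 3.23

CI: (118.2 - 3.23, 118.2 + 3.23) = (114.97, 121.43)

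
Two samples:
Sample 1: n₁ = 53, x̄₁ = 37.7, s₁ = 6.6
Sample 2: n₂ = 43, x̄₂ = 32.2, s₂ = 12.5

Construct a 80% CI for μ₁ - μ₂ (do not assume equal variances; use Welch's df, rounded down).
(2.76, 8.24)

Difference: x̄₁ - x̄₂ = 5.50
SE = √(s₁²/n₁ + s₂²/n₂) = √(6.6²/53 + 12.5²/43) = 2.1108
df = 60.64 → 60 (Welch–Satterthwaite, rounded down)
t* = 1.296

CI: 5.50 ± 1.296 · 2.1108 = 5.50 ± 2.74 = (2.76, 8.24)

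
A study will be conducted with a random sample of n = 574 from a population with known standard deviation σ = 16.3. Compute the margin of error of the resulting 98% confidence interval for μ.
Margin of error = 1.58

Margin of error = z* · σ/√n
= 2.326 · 16.3/√574
= 2.326 · 16.3/23.9583
= 1.58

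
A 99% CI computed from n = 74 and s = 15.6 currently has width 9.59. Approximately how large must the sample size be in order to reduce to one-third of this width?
n ≈ 666

CI width ∝ 1/√n
To reduce width by factor 3, need √n to grow by 3 → need 3² = 9 times as many samples.

Current: n = 74, width = 9.59
New: n = 666, width ≈ 3.12

Width reduced by factor of 9.59/3.12 = 3.07.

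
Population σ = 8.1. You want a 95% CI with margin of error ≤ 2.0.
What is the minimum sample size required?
n ≥ 64

For margin E ≤ 2.0:
n ≥ (z* · σ / E)²
n ≥ (1.960 · 8.1 / 2.0)²
n ≥ 63.01

Minimum n = 64 (rounding up)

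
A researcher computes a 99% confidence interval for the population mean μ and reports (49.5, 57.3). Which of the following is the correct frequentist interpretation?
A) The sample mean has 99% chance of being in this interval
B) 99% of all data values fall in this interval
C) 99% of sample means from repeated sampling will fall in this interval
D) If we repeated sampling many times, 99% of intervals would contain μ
D

A) Wrong — x̄ is observed and sits in the interval by construction.
B) Wrong — a CI is about the parameter μ, not individual data values.
C) Wrong — coverage applies to intervals containing μ, not to future x̄ values.
D) Correct — this is the frequentist long-run coverage interpretation.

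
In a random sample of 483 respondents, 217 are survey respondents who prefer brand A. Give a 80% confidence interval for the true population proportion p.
(0.420, 0.478)

Proportion CI:
p̂ = 217/483 = 0.44928
SE = √(p̂(1-p̂)/n) = √(0.44928 · 0.55072 / 483) = 0.02263

z* = 1.282
Margin = z* · SE = 1.282 · 0.02263 = 0.0290

CI: 0.44928 ± 0.0290 = (0.420, 0.478)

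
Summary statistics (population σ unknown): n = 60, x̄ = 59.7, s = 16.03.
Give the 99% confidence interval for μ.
(54.19, 65.21)

t-interval (σ unknown):
df = n - 1 = 59
t* = 2.662 for 99% confidence

Margin of error = t* · s/√n = 2.662 · 16.03/√60 = 5.51

CI: (54.19, 65.21)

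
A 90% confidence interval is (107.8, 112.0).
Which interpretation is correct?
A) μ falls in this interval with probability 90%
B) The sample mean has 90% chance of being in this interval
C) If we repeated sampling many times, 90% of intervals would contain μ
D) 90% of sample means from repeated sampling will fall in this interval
C

A) Wrong — μ is fixed; the randomness lives in the interval, not in μ.
B) Wrong — x̄ is observed and sits in the interval by construction.
C) Correct — this is the frequentist long-run coverage interpretation.
D) Wrong — coverage applies to intervals containing μ, not to future x̄ values.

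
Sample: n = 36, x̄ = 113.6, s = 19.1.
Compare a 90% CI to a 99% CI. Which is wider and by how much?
99% CI is wider by 6.58

df = 35
90% CI: t* = 1.690, (108.22, 118.98), width = 2 · t* · s/√n = 10.76
99% CI: t* = 2.724, (104.93, 122.27), width = 2 · t* · s/√n = 17.34

The 99% CI is wider by 17.34 - 10.76 = 6.58.
Higher confidence requires a wider interval.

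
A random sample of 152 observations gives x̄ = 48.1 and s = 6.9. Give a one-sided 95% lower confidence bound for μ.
μ ≥ 47.17

Lower bound (one-sided):
t* = 1.655 (one-sided for 95%)
Lower bound = x̄ - t* · s/√n = 48.1 - 1.655 · 6.9/√152 = 47.17

We are 95% confident that μ ≥ 47.17.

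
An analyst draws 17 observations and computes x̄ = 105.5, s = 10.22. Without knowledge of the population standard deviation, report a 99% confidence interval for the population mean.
(98.26, 112.74)

t-interval (σ unknown):
df = n - 1 = 16
t* = 2.921 for 99% confidence

Margin of error = t* · s/√n = 2.921 · 10.22/√17 = 7.24

CI: (98.26, 112.74)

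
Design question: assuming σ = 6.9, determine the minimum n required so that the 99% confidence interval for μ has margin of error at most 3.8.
n ≥ 22

For margin E ≤ 3.8:
n ≥ (z* · σ / E)²
n ≥ (2.576 · 6.9 / 3.8)²
n ≥ 21.88

Minimum n = 22 (rounding up)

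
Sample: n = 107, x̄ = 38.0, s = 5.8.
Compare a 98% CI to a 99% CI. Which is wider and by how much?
99% CI is wider by 0.29

df = 106
98% CI: t* = 2.362, (36.68, 39.32), width = 2 · t* · s/√n = 2.65
99% CI: t* = 2.623, (36.53, 39.47), width = 2 · t* · s/√n = 2.94

The 99% CI is wider by 2.94 - 2.65 = 0.29.
Higher confidence requires a wider interval.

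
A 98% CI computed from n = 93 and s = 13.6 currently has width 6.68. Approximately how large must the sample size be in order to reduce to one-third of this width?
n ≈ 837

CI width ∝ 1/√n
To reduce width by factor 3, need √n to grow by 3 → need 3² = 9 times as many samples.

Current: n = 93, width = 6.68
New: n = 837, width ≈ 2.19

Width reduced by factor of 6.68/2.19 = 3.05.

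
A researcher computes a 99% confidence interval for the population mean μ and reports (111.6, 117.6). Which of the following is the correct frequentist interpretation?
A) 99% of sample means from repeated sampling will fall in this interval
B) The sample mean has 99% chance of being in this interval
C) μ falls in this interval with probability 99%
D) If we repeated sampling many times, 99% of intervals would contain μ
D

A) Wrong — coverage applies to intervals containing μ, not to future x̄ values.
B) Wrong — x̄ is observed and sits in the interval by construction.
C) Wrong — μ is fixed; the randomness lives in the interval, not in μ.
D) Correct — this is the frequentist long-run coverage interpretation.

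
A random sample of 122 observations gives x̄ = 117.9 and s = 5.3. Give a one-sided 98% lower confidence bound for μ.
μ ≥ 116.90

Lower bound (one-sided):
t* = 2.076 (one-sided for 98%)
Lower bound = x̄ - t* · s/√n = 117.9 - 2.076 · 5.3/√122 = 116.90

We are 98% confident that μ ≥ 116.90.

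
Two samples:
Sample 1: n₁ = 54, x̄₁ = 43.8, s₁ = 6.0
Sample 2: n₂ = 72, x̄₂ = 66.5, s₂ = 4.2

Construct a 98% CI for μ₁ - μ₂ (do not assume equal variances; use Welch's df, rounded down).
(-24.96, -20.44)

Difference: x̄₁ - x̄₂ = -22.70
SE = √(s₁²/n₁ + s₂²/n₂) = √(6.0²/54 + 4.2²/72) = 0.9548
df = 90.04 → 90 (Welch–Satterthwaite, rounded down)
t* = 2.368

CI: -22.70 ± 2.368 · 0.9548 = -22.70 ± 2.26 = (-24.96, -20.44)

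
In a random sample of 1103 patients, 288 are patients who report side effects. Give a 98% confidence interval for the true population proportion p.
(0.230, 0.292)

Proportion CI:
p̂ = 288/1103 = 0.26111
SE = √(p̂(1-p̂)/n) = √(0.26111 · 0.73889 / 1103) = 0.01323

z* = 2.326
Margin = z* · SE = 2.326 · 0.01323 = 0.0308

CI: 0.26111 ± 0.0308 = (0.230, 0.292)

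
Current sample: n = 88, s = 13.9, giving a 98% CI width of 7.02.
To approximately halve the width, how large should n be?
n ≈ 352

CI width ∝ 1/√n
To reduce width by factor 2, need √n to grow by 2 → need 2² = 4 times as many samples.

Current: n = 88, width = 7.02
New: n = 352, width ≈ 3.46

Width reduced by factor of 7.02/3.46 = 2.03.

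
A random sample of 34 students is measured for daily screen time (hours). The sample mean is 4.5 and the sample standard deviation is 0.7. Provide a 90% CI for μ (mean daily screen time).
(4.30, 4.70)

t-interval (σ unknown):
df = n - 1 = 33
t* = 1.692 for 90% confidence

Margin of error = t* · s/√n = 1.692 · 0.7/√34 = 0.20

CI: (4.30, 4.70)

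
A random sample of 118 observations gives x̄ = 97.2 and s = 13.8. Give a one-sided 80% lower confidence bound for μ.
μ ≥ 96.13

Lower bound (one-sided):
t* = 0.845 (one-sided for 80%)
Lower bound = x̄ - t* · s/√n = 97.2 - 0.845 · 13.8/√118 = 96.13

We are 80% confident that μ ≥ 96.13.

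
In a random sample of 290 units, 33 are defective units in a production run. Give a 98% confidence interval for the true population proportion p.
(0.070, 0.157)

Proportion CI:
p̂ = 33/290 = 0.11379
SE = √(p̂(1-p̂)/n) = √(0.11379 · 0.88621 / 290) = 0.01865

z* = 2.326
Margin = z* · SE = 2.326 · 0.01865 = 0.0434

CI: 0.11379 ± 0.0434 = (0.070, 0.157)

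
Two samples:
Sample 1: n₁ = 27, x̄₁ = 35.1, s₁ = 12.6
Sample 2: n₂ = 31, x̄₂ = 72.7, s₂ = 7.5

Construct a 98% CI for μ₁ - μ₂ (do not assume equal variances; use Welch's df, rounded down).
(-44.32, -30.88)

Difference: x̄₁ - x̄₂ = -37.60
SE = √(s₁²/n₁ + s₂²/n₂) = √(12.6²/27 + 7.5²/31) = 2.7739
df = 41.13 → 41 (Welch–Satterthwaite, rounded down)
t* = 2.421

CI: -37.60 ± 2.421 · 2.7739 = -37.60 ± 6.72 = (-44.32, -30.88)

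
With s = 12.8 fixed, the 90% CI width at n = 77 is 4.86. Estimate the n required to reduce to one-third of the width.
n ≈ 693

CI width ∝ 1/√n
To reduce width by factor 3, need √n to grow by 3 → need 3² = 9 times as many samples.

Current: n = 77, width = 4.86
New: n = 693, width ≈ 1.60

Width reduced by factor of 4.86/1.60 = 3.04.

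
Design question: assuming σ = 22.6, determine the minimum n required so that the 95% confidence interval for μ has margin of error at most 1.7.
n ≥ 679

For margin E ≤ 1.7:
n ≥ (z* · σ / E)²
n ≥ (1.960 · 22.6 / 1.7)²
n ≥ 678.94

Minimum n = 679 (rounding up)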